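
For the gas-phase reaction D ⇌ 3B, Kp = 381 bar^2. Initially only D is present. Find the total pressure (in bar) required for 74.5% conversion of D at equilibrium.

Let X = conversion of D (basis 1 mol D); extent of reaction ξ = X.
At extent ξ: n_D = 1 − X; n_B = 3X.
Summing: n_T = 1 + 2X.
Kp = p_B^3 / (p_D) with p_i = (n_i/n_T)·P.
At X = 0.745: the mole-fraction product g(X) = Π y_i^ν_i = 7.061. Since Kp = g(X)·P^{2}, P = (Kp/g)^(1/2) = (381/7.061)^(1/2) = 7.35 bar.

P = 7.35 bar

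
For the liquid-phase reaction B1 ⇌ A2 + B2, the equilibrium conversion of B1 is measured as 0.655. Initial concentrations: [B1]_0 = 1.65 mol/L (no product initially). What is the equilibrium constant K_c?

Let X = conversion of B1.
Concentrations: [B1] = 1.65 − 1.65X; [A2] = 1.65X; [B2] = 1.65X.
At X = 0.655: [B1] = 0.569, [A2] = 1.08, [B2] = 1.08.
K_c = [A2] [B2] / ([B1]) = 2.05 mol/L.

K_c = 2.05 mol/L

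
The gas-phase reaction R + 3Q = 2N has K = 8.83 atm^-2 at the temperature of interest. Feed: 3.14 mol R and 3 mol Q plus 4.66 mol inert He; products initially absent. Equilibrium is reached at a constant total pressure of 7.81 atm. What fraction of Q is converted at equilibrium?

Take 3 mol Q as basis and let X be its fractional conversion, so ξ = X.
Moles: n_R = 3.14 − X; n_Q = 3 − 3X; n_N = 2X; n_I = 4.66 (inert).
Total moles n_T = 10.8 − 2X.
y_i = n_i/n_T, p_i = y_i·P. K = p_N^2 / (p_R p_Q^3).
Setting this equal to 8.83 atm^-2 and taking the physical root (0 < X < 1) gives X = 0.813.

X = 0.813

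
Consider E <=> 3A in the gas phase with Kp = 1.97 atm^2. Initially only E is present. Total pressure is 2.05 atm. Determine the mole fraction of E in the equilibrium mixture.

Let X = conversion of E (basis 1 mol E); extent of reaction ξ = X.
Species balance: n_E = 1 − X; n_A = 3X.
Total moles n_T = 1 + 2X.
With p_i = (n_i/n_T)P, Kp = p_A^3 / (p_E).
Substituting and setting equal to 1.97 atm^2 gives a polynomial in X; the root in (0,1) is X = 0.316.
Then n_E = 0.684, n_T = 1.63, so y_E = 0.419.

y_E = 0.419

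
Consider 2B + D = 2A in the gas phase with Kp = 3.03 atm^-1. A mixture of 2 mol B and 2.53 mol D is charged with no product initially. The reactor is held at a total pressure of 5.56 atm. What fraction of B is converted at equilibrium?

Basis: 2 mol B initially; let X = conversion of B. Extent ξ = X.
At extent ξ: n_B = 2 − 2X; n_D = 2.53 − X; n_A = 2X.
Summing: n_T = 4.53 − X.
y_i = n_i/n_T, p_i = y_i·P. Kp = p_A^2 / (p_B^2 p_D).
Substituting and setting equal to 3.03 atm^-1 gives a polynomial in X; the root in (0,1) is X = 0.738.

X = 0.738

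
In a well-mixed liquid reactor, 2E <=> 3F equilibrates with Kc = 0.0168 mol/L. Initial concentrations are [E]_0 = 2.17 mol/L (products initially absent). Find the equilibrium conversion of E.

X = 0.121

Let X = conversion of E; extent ξ = 2.17X/2 mol/L.
Concentrations: [E] = 2.17 − 2.17X; [F] = 3.25X.
Kc = [F]^3 / ([E]^2).
Equating to 0.0168 mol/L: the physical root is X = 0.121.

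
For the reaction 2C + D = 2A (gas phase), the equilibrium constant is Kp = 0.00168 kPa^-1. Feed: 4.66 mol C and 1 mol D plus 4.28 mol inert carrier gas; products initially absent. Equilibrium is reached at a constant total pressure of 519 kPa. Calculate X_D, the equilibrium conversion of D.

Take 1 mol D as basis and let X be its fractional conversion, so ξ = X.
Mole table: n_C = 4.66 − 2X; n_D = 1 − X; n_A = 2X; n_I = 4.28 (inert).
Summing: n_T = 9.94 − X.
With p_i = (n_i/n_T)P, Kp = p_A^2 / (p_C^2 p_D).
This yields a degree-3 equation in X; solving on (0,1), X = 0.433.

X = 0.433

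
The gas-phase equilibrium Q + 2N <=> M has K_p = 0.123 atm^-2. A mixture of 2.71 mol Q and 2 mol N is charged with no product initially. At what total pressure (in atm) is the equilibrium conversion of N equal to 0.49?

Take 2 mol N as basis and let X be its fractional conversion, so ξ = X.
Mole table: n_Q = 2.71 − X; n_N = 2 − 2X; n_M = X.
n_T = Σnᵢ = 4.71 − 2X.
K_p = p_M / (p_Q p_N^2) with p_i = (n_i/n_T)·P.
At X = 0.49: the mole-fraction product g(X) = Π y_i^ν_i = 2.952. Since K_p = g(X)·P^{-2}, P = (g/K_p)^(1/2) = (2.952/0.123)^(1/2) = 4.9 atm.

P = 4.9 atm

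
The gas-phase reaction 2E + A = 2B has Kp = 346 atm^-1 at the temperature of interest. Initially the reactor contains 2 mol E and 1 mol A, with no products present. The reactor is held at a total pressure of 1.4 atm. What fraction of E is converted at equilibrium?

X = 0.852

Basis: 2 mol E initially; let X = conversion of E. Extent ξ = X.
Species balance: n_E = 2 − 2X; n_A = 1 − X; n_B = 2X.
n_T = Σnᵢ = 3 − X.
With p_i = (n_i/n_T)P, Kp = p_B^2 / (p_E^2 p_A).
This yields a degree-3 equation in X; solving on (0,1), X = 0.852.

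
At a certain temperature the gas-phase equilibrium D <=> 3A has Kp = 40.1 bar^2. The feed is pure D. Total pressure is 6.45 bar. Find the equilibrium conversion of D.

Let X = conversion of D (basis 1 mol D); extent of reaction ξ = X.
Moles: n_D = 1 − X; n_A = 3X.
n_T = Σnᵢ = 1 + 2X.
Mole fractions y_i = n_i/n_T; Kp = p_A^3 / (p_D) with p_i = y_i·P.
Setting this equal to 40.1 bar^2 and taking the physical root (0 < X < 1) gives X = 0.412.

X = 0.412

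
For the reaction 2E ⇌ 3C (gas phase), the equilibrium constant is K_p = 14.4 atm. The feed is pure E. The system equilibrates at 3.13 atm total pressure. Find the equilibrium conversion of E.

Take 1 mol E as basis and let X be its fractional conversion, so ξ = 0.5X.
Mole table: n_E = 1 − X; n_C = 1.5X.
n_T = Σnᵢ = 1 + 0.5X.
Mole fractions y_i = n_i/n_T; K_p = p_C^3 / (p_E^2) with p_i = y_i·P.
Substituting and setting equal to 14.4 atm gives a polynomial in X; the root in (0,1) is X = 0.628.

X = 0.628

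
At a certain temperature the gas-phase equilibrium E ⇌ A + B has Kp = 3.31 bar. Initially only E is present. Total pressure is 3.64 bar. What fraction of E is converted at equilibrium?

X = 0.690

Take 1 mol E as basis and let X be its fractional conversion, so ξ = X.
At extent ξ: n_E = 1 − X; n_A = X; n_B = X.
Total moles n_T = 1 + X.
Mole fractions y_i = n_i/n_T; Kp = p_A p_B / (p_E) with p_i = y_i·P.
Equating to 3.31 bar and solving on 0 < X < 1: X = 0.690.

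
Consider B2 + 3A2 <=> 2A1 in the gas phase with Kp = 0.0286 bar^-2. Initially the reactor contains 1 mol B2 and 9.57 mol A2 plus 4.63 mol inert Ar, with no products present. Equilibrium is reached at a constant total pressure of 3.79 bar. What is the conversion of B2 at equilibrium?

Basis: 1 mol B2 initially; let X = conversion of B2. Extent ξ = X.
Mole table: n_B2 = 1 − X; n_A2 = 9.57 − 3X; n_A1 = 2X; n_I = 4.63 (inert).
n_T = Σnᵢ = 15.2 − 2X.
Mole fractions y_i = n_i/n_T; Kp = p_A1^2 / (p_B2 p_A2^3) with p_i = y_i·P.
Equating to 0.0286 bar^-2 and solving on 0 < X < 1: X = 0.412.

X = 0.412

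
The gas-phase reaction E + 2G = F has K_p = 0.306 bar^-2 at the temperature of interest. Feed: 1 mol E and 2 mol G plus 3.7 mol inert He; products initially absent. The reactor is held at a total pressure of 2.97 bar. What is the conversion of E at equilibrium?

X = 0.158

Let X = conversion of E (basis 1 mol E); extent of reaction ξ = X.
Moles: n_E = 1 − X; n_G = 2 − 2X; n_F = X; n_I = 3.7 (inert).
Summing: n_T = 6.7 − 2X.
y_i = n_i/n_T, p_i = y_i·P. K_p = p_F / (p_E p_G^2).
Setting this equal to 0.306 bar^-2 and taking the physical root (0 < X < 1) gives X = 0.158.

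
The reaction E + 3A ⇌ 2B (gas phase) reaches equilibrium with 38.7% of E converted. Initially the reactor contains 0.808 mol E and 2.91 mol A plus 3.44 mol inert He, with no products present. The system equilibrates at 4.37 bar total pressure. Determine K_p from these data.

Let X = conversion of E (basis 0.808 mol E); extent of reaction ξ = 0.808X.
Species balance: n_E = 0.808 − 0.808X; n_A = 2.91 − 2.42X; n_B = 1.62X; n_I = 3.44 (inert).
Total moles n_T = 7.16 − 1.62X.
At X = 0.387: n_E = 0.495, n_A = 1.97, n_B = 0.625, n_T = 6.53.
p_i = (n_i/n_T)·P. K_p = p_B^2 / (p_E p_A^3) = 0.23 bar^-2.

K_p = 0.23 bar^-2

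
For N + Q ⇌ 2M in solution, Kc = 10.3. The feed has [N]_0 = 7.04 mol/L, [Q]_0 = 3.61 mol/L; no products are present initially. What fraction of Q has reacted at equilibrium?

X = 0.791

Let X = conversion of Q; extent ξ = 3.61·X mol/L.
Concentrations: [N] = 7.04 − 3.61X; [Q] = 3.61 − 3.61X; [M] = 7.22X.
Kc = [M]^2 / ([N] [Q]).
Solving Kc = 10.3 for X ∈ (0,1): X = 0.791.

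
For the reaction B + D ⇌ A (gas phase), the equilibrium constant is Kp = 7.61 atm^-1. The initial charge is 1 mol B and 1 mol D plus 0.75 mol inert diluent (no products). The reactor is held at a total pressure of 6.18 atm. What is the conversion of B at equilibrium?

Take 1 mol B as basis and let X be its fractional conversion, so ξ = X.
Species balance: n_B = 1 − X; n_D = 1 − X; n_A = X; n_I = 0.75 (inert).
Total moles n_T = 2.75 − X.
y_i = n_i/n_T, p_i = y_i·P. Kp = p_A / (p_B p_D).
Equating to 7.61 atm^-1 and solving on 0 < X < 1: X = 0.817.

X = 0.817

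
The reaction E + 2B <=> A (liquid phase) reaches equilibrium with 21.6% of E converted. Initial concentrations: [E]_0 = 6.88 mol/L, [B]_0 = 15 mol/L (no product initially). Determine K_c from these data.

Let X = conversion of E.
Concentrations: [E] = 6.88 − 6.88X; [B] = 15 − 13.8X; [A] = 6.88X.
At X = 0.216: [E] = 5.39, [B] = 12, [A] = 1.49.
K_c = [A] / ([E] [B]^2) = 0.0019 (mol/L)^-2.

K_c = 0.0019 (mol/L)^-2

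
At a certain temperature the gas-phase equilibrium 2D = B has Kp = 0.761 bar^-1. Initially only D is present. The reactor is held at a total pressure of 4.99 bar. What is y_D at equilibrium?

y_D = 0.398

Basis: 1 mol D initially; let X = conversion of D. Extent ξ = 0.5X.
Moles: n_D = 1 − X; n_B = 0.5X.
n_T = Σnᵢ = 1 − 0.5X.
Mole fractions y_i = n_i/n_T; Kp = p_B / (p_D^2) with p_i = y_i·P.
Substituting and setting equal to 0.761 bar^-1 gives a polynomial in X; the root in (0,1) is X = 0.751.
Then n_D = 0.249, n_T = 0.624, so y_D = 0.398.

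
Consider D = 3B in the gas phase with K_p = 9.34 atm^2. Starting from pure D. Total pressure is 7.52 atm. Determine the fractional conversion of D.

Take 1 mol D as basis and let X be its fractional conversion, so ξ = X.
Mole table: n_D = 1 − X; n_B = 3X.
n_T = Σnᵢ = 1 + 2X.
Mole fractions y_i = n_i/n_T; K_p = p_B^3 / (p_D) with p_i = y_i·P.
Equating to 9.34 atm^2 and solving on 0 < X < 1: X = 0.214.

X = 0.214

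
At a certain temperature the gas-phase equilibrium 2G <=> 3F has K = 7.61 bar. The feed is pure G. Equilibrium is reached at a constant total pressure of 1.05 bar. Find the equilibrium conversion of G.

X = 0.674

Basis: 1 mol G initially; let X = conversion of G. Extent ξ = 0.5X.
Mole table: n_G = 1 − X; n_F = 1.5X.
n_T = Σnᵢ = 1 + 0.5X.
Mole fractions y_i = n_i/n_T; K = p_F^3 / (p_G^2) with p_i = y_i·P.
Equating to 7.61 bar and solving on 0 < X < 1: X = 0.674.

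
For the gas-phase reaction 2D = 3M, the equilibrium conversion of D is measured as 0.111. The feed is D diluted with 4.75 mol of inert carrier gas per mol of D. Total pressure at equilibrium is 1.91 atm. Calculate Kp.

Kp = 0.00192 atm

Take 1 mol D as basis and let X be its fractional conversion, so ξ = 0.5X.
Moles: n_D = 1 − X; n_M = 1.5X; n_I = 4.75 (inert).
n_T = Σnᵢ = 5.75 + 0.5X.
At X = 0.111: n_D = 0.889, n_M = 0.167, n_T = 5.81.
p_i = (n_i/n_T)·P. Kp = p_M^3 / (p_D^2) = 0.00192 atm.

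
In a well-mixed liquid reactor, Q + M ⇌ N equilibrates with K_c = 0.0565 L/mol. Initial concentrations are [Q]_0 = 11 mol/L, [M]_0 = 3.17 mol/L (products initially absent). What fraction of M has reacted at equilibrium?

Let X = conversion of M; extent ξ = 3.17·X mol/L.
Concentrations: [Q] = 11 − 3.17X; [M] = 3.17 − 3.17X; [N] = 3.17X.
K_c = [N] / ([Q] [M]).
Setting equal to 0.0565 and solving for X on (0,1) gives X = 0.358.

X = 0.358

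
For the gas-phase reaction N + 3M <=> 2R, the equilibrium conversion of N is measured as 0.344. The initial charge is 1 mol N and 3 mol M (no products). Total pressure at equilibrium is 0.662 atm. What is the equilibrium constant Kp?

Let X = conversion of N (basis 1 mol N); extent of reaction ξ = X.
At extent ξ: n_N = 1 − X; n_M = 3 − 3X; n_R = 2X.
Total moles n_T = 4 − 2X.
At X = 0.344: n_N = 0.656, n_M = 1.97, n_R = 0.688, n_T = 3.31.
p_i = (n_i/n_T)·P. Kp = p_R^2 / (p_N p_M^3) = 2.37 atm^-2.

Kp = 2.37 atm^-2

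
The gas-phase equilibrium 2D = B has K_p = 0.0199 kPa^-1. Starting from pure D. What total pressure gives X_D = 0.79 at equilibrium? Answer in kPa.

Let X = conversion of D (basis 1 mol D); extent of reaction ξ = 0.5X.
Mole table: n_D = 1 − X; n_B = 0.5X.
n_T = Σnᵢ = 1 − 0.5X.
K_p = p_B / (p_D^2) with p_i = (n_i/n_T)·P.
At X = 0.79: the mole-fraction product g(X) = Π y_i^ν_i = 5.419. Since K_p = g(X)·P^{-1}, P = (g/K_p)^(1/1) = (5.419/0.0199)^(1/1) = 272 kPa.

P = 272 kPa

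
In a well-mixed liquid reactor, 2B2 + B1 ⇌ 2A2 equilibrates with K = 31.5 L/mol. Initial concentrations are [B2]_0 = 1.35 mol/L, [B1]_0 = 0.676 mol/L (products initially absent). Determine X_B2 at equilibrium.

X = 0.713

Let X = conversion of B2; extent ξ = 1.35X/2 mol/L.
Concentrations: [B2] = 1.35 − 1.35X; [B1] = 0.676 − 0.675X; [A2] = 1.35X.
K = [A2]^2 / ([B2]^2 [B1]).
Solving K = 31.5 for X ∈ (0,1): X = 0.713.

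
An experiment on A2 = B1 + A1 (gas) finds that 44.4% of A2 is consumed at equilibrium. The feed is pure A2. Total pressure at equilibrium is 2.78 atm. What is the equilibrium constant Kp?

Kp = 0.683 atm

Take 1 mol A2 as basis and let X be its fractional conversion, so ξ = X.
Moles: n_A2 = 1 − X; n_B1 = X; n_A1 = X.
Summing: n_T = 1 + X.
At X = 0.444: n_A2 = 0.556, n_B1 = 0.444, n_A1 = 0.444, n_T = 1.44.
p_i = (n_i/n_T)·P. Kp = p_B1 p_A1 / (p_A2) = 0.683 atm.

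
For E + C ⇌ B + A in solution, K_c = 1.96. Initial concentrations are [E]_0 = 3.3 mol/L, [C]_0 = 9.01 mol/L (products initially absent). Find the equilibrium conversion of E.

X = 0.820

Let X = conversion of E; extent ξ = 3.3·X mol/L.
Concentrations: [E] = 3.3 − 3.3X; [C] = 9.01 − 3.3X; [B] = 3.3X; [A] = 3.3X.
K_c = [B] [A] / ([E] [C]).
Equating to 1.96: the physical root is X = 0.820.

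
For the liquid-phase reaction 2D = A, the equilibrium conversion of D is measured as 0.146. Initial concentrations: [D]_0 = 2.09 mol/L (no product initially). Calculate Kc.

Let X = conversion of D.
Concentrations: [D] = 2.09 − 2.09X; [A] = 1.04X.
At X = 0.146: [D] = 1.78, [A] = 0.153.
Kc = [A] / ([D]^2) = 0.0479 L/mol.

Kc = 0.0479 L/mol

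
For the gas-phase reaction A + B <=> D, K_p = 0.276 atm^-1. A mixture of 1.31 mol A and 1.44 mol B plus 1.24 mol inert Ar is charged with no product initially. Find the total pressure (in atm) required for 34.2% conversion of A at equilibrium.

Let X = conversion of A (basis 1.31 mol A); extent of reaction ξ = 1.31X.
Mole table: n_A = 1.31 − 1.31X; n_B = 1.44 − 1.31X; n_D = 1.31X; n_I = 1.24 (inert).
Summing: n_T = 3.99 − 1.31X.
K_p = p_D / (p_A p_B) with p_i = (n_i/n_T)·P.
At X = 0.342: the mole-fraction product g(X) = Π y_i^ν_i = 1.856. Since K_p = g(X)·P^{-1}, P = (g/K_p)^(1/1) = (1.856/0.276)^(1/1) = 6.72 atm.

P = 6.72 atm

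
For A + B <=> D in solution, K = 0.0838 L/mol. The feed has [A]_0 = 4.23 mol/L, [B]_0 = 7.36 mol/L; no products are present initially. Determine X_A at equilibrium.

Let X = conversion of A; extent ξ = 4.23·X mol/L.
Concentrations: [A] = 4.23 − 4.23X; [B] = 7.36 − 4.23X; [D] = 4.23X.
K = [D] / ([A] [B]).
Equating to 0.0838 L/mol: the physical root is X = 0.333.

X = 0.333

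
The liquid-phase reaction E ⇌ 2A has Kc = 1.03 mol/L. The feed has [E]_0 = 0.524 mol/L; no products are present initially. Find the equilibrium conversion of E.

X = 0.497

Let X = conversion of E; extent ξ = 0.524·X mol/L.
Concentrations: [E] = 0.524 − 0.524X; [A] = 1.05X.
Kc = [A]^2 / ([E]).
Setting equal to 1.03 and solving for X on (0,1) gives X = 0.497.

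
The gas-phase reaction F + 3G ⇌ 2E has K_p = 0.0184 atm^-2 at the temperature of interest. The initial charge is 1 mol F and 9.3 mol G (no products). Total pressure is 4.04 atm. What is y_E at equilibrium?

y_E = 0.101

Basis: 1 mol F initially; let X = conversion of F. Extent ξ = X.
At extent ξ: n_F = 1 − X; n_G = 9.3 − 3X; n_E = 2X.
Summing: n_T = 10.3 − 2X.
With p_i = (n_i/n_T)P, K_p = p_E^2 / (p_F p_G^3).
This yields a degree-4 equation in X; solving on (0,1), X = 0.471.
Then n_E = 0.943, n_T = 9.36, so y_E = 0.101.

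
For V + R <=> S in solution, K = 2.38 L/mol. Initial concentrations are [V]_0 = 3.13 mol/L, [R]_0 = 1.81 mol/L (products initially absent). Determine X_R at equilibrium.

Let X = conversion of R; extent ξ = 1.81·X mol/L.
Concentrations: [V] = 3.13 − 1.81X; [R] = 1.81 − 1.81X; [S] = 1.81X.
K = [S] / ([V] [R]).
Setting equal to 2.38 and solving for X on (0,1) gives X = 0.800.

X = 0.800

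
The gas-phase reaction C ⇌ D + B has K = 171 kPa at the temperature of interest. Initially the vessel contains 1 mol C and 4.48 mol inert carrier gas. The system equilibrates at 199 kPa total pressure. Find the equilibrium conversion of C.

X = 0.863

Take 1 mol C as basis and let X be its fractional conversion, so ξ = X.
Moles: n_C = 1 − X; n_D = X; n_B = X; n_I = 4.48 (inert).
Total moles n_T = 5.48 + X.
y_i = n_i/n_T, p_i = y_i·P. K = p_D p_B / (p_C).
This yields a degree-2 equation in X; solving on (0,1), X = 0.863.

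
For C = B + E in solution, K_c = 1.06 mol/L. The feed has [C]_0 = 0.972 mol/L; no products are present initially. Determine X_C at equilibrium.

X = 0.633

Let X = conversion of C; extent ξ = 0.972·X mol/L.
Concentrations: [C] = 0.972 − 0.972X; [B] = 0.972X; [E] = 0.972X.
K_c = [B] [E] / ([C]).
Solving K_c = 1.06 for X ∈ (0,1): X = 0.633.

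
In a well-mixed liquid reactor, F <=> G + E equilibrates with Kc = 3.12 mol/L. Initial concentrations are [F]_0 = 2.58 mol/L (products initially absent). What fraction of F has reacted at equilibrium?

X = 0.650

Let X = conversion of F; extent ξ = 2.58·X mol/L.
Concentrations: [F] = 2.58 − 2.58X; [G] = 2.58X; [E] = 2.58X.
Kc = [G] [E] / ([F]).
Equating to 3.12 mol/L: the physical root is X = 0.650.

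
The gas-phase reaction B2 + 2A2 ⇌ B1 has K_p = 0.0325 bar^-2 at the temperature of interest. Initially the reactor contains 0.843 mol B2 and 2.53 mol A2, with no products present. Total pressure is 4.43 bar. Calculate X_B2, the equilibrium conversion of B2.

Let X = conversion of B2 (basis 0.843 mol B2); extent of reaction ξ = 0.843X.
At extent ξ: n_B2 = 0.843 − 0.843X; n_A2 = 2.53 − 1.69X; n_B1 = 0.843X.
Total moles n_T = 3.37 − 1.69X.
With p_i = (n_i/n_T)P, K_p = p_B1 / (p_B2 p_A2^2).
Setting this equal to 0.0325 bar^-2 and taking the physical root (0 < X < 1) gives X = 0.246.

X = 0.246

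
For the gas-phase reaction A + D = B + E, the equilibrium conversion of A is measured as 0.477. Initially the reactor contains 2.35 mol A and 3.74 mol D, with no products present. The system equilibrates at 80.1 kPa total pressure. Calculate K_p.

K_p = 0.39

Take 2.35 mol A as basis and let X be its fractional conversion, so ξ = 2.35X.
Moles: n_A = 2.35 − 2.35X; n_D = 3.74 − 2.35X; n_B = 2.35X; n_E = 2.35X.
Since Δν = 0, n_T = 6.09 throughout.
At X = 0.477: n_A = 1.23, n_D = 2.62, n_B = 1.12, n_E = 1.12, n_T = 6.09.
p_i = (n_i/n_T)·P. K_p = p_B p_E / (p_A p_D) = 0.39.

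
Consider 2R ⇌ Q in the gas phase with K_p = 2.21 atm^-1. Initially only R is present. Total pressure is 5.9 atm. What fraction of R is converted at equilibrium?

X = 0.863

Take 1 mol R as basis and let X be its fractional conversion, so ξ = 0.5X.
At extent ξ: n_R = 1 − X; n_Q = 0.5X.
n_T = Σnᵢ = 1 − 0.5X.
y_i = n_i/n_T, p_i = y_i·P. K_p = p_Q / (p_R^2).
This yields a degree-2 equation in X; solving on (0,1), X = 0.863.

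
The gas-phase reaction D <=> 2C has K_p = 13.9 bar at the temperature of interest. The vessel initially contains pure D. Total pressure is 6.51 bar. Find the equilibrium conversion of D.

X = 0.590

Let X = conversion of D (basis 1 mol D); extent of reaction ξ = X.
At extent ξ: n_D = 1 − X; n_C = 2X.
n_T = Σnᵢ = 1 + X.
With p_i = (n_i/n_T)P, K_p = p_C^2 / (p_D).
Setting this equal to 13.9 bar and taking the physical root (0 < X < 1) gives X = 0.590.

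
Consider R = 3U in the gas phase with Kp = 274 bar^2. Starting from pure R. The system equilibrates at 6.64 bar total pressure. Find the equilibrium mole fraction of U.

Take 1 mol R as basis and let X be its fractional conversion, so ξ = X.
Moles: n_R = 1 − X; n_U = 3X.
Total moles n_T = 1 + 2X.
y_i = n_i/n_T, p_i = y_i·P. Kp = p_U^3 / (p_R).
Equating to 274 bar^2 and solving on 0 < X < 1: X = 0.725.
Then n_U = 2.17, n_T = 2.45, so y_U = 0.888.

y_U = 0.888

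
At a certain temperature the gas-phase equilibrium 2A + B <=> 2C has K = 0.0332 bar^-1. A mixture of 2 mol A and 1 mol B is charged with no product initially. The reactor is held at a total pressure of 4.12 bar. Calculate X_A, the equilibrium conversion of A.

Take 2 mol A as basis and let X be its fractional conversion, so ξ = X.
Mole table: n_A = 2 − 2X; n_B = 1 − X; n_C = 2X.
Summing: n_T = 3 − X.
Mole fractions y_i = n_i/n_T; K = p_C^2 / (p_A^2 p_B) with p_i = y_i·P.
Equating to 0.0332 bar^-1 and solving on 0 < X < 1: X = 0.167.

X = 0.167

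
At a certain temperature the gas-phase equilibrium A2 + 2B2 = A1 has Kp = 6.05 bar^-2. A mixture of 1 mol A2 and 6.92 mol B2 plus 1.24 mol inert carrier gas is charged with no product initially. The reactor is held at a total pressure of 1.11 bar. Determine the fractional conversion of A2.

X = 0.787

Take 1 mol A2 as basis and let X be its fractional conversion, so ξ = X.
Species balance: n_A2 = 1 − X; n_B2 = 6.92 − 2X; n_A1 = X; n_I = 1.24 (inert).
n_T = Σnᵢ = 9.16 − 2X.
Mole fractions y_i = n_i/n_T; Kp = p_A1 / (p_A2 p_B2^2) with p_i = y_i·P.
This yields a degree-3 equation in X; solving on (0,1), X = 0.787.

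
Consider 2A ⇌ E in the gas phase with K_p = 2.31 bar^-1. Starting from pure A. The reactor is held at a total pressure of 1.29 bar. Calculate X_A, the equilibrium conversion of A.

Take 1 mol A as basis and let X be its fractional conversion, so ξ = 0.5X.
Mole table: n_A = 1 − X; n_E = 0.5X.
n_T = Σnᵢ = 1 − 0.5X.
Mole fractions y_i = n_i/n_T; K_p = p_E / (p_A^2) with p_i = y_i·P.
Substituting and setting equal to 2.31 bar^-1 gives a polynomial in X; the root in (0,1) is X = 0.722.

X = 0.722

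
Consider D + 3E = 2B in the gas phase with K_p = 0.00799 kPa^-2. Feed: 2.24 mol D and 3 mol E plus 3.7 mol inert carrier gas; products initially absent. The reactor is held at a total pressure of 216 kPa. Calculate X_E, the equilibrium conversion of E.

X = 0.790

Take 3 mol E as basis and let X be its fractional conversion, so ξ = X.
Species balance: n_D = 2.24 − X; n_E = 3 − 3X; n_B = 2X; n_I = 3.7 (inert).
n_T = Σnᵢ = 8.94 − 2X.
y_i = n_i/n_T, p_i = y_i·P. K_p = p_B^2 / (p_D p_E^3).
Substituting and setting equal to 0.00799 kPa^-2 gives a polynomial in X; the root in (0,1) is X = 0.790.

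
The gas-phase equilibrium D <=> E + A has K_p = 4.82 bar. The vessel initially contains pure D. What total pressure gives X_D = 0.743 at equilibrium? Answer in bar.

P = 3.91 bar

Let X = conversion of D (basis 1 mol D); extent of reaction ξ = X.
At extent ξ: n_D = 1 − X; n_E = X; n_A = X.
Total moles n_T = 1 + X.
K_p = p_E p_A / (p_D) with p_i = (n_i/n_T)·P.
At X = 0.743: the mole-fraction product g(X) = Π y_i^ν_i = 1.232. Since K_p = g(X)·P^{1}, P = (K_p/g)^(1/1) = (4.82/1.232)^(1/1) = 3.91 bar.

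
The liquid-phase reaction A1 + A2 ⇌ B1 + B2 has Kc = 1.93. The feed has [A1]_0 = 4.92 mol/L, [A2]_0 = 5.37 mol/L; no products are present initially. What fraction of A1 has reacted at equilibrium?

Let X = conversion of A1; extent ξ = 4.92·X mol/L.
Concentrations: [A1] = 4.92 − 4.92X; [A2] = 5.37 − 4.92X; [B1] = 4.92X; [B2] = 4.92X.
Kc = [B1] [B2] / ([A1] [A2]).
Setting equal to 1.93 and solving for X on (0,1) gives X = 0.607.

X = 0.607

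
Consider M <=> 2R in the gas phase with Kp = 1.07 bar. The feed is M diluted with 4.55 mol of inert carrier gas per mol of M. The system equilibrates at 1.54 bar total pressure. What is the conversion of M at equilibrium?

X = 0.630

Take 1 mol M as basis and let X be its fractional conversion, so ξ = X.
Moles: n_M = 1 − X; n_R = 2X; n_I = 4.55 (inert).
Total moles n_T = 5.55 + X.
With p_i = (n_i/n_T)P, Kp = p_R^2 / (p_M).
Substituting and setting equal to 1.07 bar gives a polynomial in X; the root in (0,1) is X = 0.630.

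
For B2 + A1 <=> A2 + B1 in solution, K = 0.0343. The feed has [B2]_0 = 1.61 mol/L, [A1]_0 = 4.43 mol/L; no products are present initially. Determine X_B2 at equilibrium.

Let X = conversion of B2; extent ξ = 1.61·X mol/L.
Concentrations: [B2] = 1.61 − 1.61X; [A1] = 4.43 − 1.61X; [A2] = 1.61X; [B1] = 1.61X.
K = [A2] [B1] / ([B2] [A1]).
Setting equal to 0.0343 and solving for X on (0,1) gives X = 0.253.

X = 0.253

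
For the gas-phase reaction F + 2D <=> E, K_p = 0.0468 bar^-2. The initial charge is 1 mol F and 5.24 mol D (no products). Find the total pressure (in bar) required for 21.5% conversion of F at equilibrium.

Basis: 1 mol F initially; let X = conversion of F. Extent ξ = X.
Mole table: n_F = 1 − X; n_D = 5.24 − 2X; n_E = X.
n_T = Σnᵢ = 6.24 − 2X.
K_p = p_E / (p_F p_D^2) with p_i = (n_i/n_T)·P.
At X = 0.215: the mole-fraction product g(X) = Π y_i^ν_i = 0.3996. Since K_p = g(X)·P^{-2}, P = (g/K_p)^(1/2) = (0.3996/0.0468)^(1/2) = 2.92 bar.

P = 2.92 bar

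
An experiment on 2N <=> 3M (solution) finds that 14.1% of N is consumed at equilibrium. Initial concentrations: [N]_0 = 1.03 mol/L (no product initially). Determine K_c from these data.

Let X = conversion of N.
Concentrations: [N] = 1.03 − 1.03X; [M] = 1.54X.
At X = 0.141: [N] = 0.885, [M] = 0.218.
K_c = [M]^3 / ([N]^2) = 0.0132 mol/L.

K_c = 0.0132 mol/L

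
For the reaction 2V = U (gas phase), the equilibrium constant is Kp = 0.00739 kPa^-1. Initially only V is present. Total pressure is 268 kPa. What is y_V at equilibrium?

Let X = conversion of V (basis 1 mol V); extent of reaction ξ = 0.5X.
Species balance: n_V = 1 − X; n_U = 0.5X.
Summing: n_T = 1 − 0.5X.
With p_i = (n_i/n_T)P, Kp = p_U / (p_V^2).
Setting this equal to 0.00739 kPa^-1 and taking the physical root (0 < X < 1) gives X = 0.665.
Then n_V = 0.335, n_T = 0.667, so y_V = 0.502.

y_V = 0.502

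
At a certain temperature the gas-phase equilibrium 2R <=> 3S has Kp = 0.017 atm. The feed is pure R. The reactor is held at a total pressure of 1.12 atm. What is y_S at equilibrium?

Basis: 1 mol R initially; let X = conversion of R. Extent ξ = 0.5X.
Moles: n_R = 1 − X; n_S = 1.5X.
n_T = Σnᵢ = 1 + 0.5X.
With p_i = (n_i/n_T)P, Kp = p_S^3 / (p_R^2).
This yields a degree-3 equation in X; solving on (0,1), X = 0.152.
Then n_S = 0.227, n_T = 1.08, so y_S = 0.211.

y_S = 0.211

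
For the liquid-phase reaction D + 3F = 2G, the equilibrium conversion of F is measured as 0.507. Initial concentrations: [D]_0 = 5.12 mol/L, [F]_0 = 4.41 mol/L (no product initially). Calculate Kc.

Let X = conversion of F.
Concentrations: [D] = 5.12 − 1.47X; [F] = 4.41 − 4.41X; [G] = 2.94X.
At X = 0.507: [D] = 4.37, [F] = 2.17, [G] = 1.49.
Kc = [G]^2 / ([D] [F]^3) = 0.0494 (mol/L)^-2.

Kc = 0.0494 (mol/L)^-2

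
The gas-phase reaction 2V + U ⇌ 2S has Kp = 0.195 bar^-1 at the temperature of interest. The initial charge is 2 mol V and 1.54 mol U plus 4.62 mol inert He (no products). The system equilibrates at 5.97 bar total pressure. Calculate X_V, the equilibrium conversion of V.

Let X = conversion of V (basis 2 mol V); extent of reaction ξ = X.
Moles: n_V = 2 − 2X; n_U = 1.54 − X; n_S = 2X; n_I = 4.62 (inert).
Total moles n_T = 8.16 − X.
Mole fractions y_i = n_i/n_T; Kp = p_S^2 / (p_V^2 p_U) with p_i = y_i·P.
Setting this equal to 0.195 bar^-1 and taking the physical root (0 < X < 1) gives X = 0.300.

X = 0.300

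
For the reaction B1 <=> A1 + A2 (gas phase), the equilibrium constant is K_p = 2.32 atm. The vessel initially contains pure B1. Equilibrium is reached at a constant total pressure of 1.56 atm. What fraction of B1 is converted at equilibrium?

X = 0.773

Basis: 1 mol B1 initially; let X = conversion of B1. Extent ξ = X.
Moles: n_B1 = 1 − X; n_A1 = X; n_A2 = X.
Summing: n_T = 1 + X.
y_i = n_i/n_T, p_i = y_i·P. K_p = p_A1 p_A2 / (p_B1).
Substituting and setting equal to 2.32 atm gives a polynomial in X; the root in (0,1) is X = 0.773.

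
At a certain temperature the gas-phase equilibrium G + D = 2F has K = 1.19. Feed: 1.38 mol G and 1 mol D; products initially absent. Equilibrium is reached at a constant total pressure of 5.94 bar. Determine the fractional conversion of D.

X = 0.412

Basis: 1 mol D initially; let X = conversion of D. Extent ξ = X.
Moles: n_G = 1.38 − X; n_D = 1 − X; n_F = 2X.
n_T stays at 2.38 (no change in mole number).
Mole fractions y_i = n_i/n_T; K = p_F^2 / (p_G p_D) with p_i = y_i·P.
Setting this equal to 1.19 and taking the physical root (0 < X < 1) gives X = 0.412.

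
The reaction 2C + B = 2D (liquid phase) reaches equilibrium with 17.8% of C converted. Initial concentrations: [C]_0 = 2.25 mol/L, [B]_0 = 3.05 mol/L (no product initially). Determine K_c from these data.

Let X = conversion of C.
Concentrations: [C] = 2.25 − 2.25X; [B] = 3.05 − 1.12X; [D] = 2.25X.
At X = 0.178: [C] = 1.85, [B] = 2.85, [D] = 0.4.
K_c = [D]^2 / ([C]^2 [B]) = 0.0165 L/mol.

K_c = 0.0165 L/mol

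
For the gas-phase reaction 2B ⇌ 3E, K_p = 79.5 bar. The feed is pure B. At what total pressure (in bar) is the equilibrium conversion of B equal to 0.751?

Let X = conversion of B (basis 1 mol B); extent of reaction ξ = 0.5X.
Species balance: n_B = 1 − X; n_E = 1.5X.
Summing: n_T = 1 + 0.5X.
K_p = p_E^3 / (p_B^2) with p_i = (n_i/n_T)·P.
At X = 0.751: the mole-fraction product g(X) = Π y_i^ν_i = 16.76. Since K_p = g(X)·P^{1}, P = (K_p/g)^(1/1) = (79.5/16.76)^(1/1) = 4.74 bar.

P = 4.74 bar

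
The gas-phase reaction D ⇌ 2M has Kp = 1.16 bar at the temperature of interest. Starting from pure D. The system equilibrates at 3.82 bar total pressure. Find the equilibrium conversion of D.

Basis: 1 mol D initially; let X = conversion of D. Extent ξ = X.
Mole table: n_D = 1 − X; n_M = 2X.
Summing: n_T = 1 + X.
y_i = n_i/n_T, p_i = y_i·P. Kp = p_M^2 / (p_D).
This yields a degree-2 equation in X; solving on (0,1), X = 0.266.

X = 0.266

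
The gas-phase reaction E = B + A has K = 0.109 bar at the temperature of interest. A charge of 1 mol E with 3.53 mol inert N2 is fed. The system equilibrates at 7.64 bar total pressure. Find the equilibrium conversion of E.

Take 1 mol E as basis and let X be its fractional conversion, so ξ = X.
Moles: n_E = 1 − X; n_B = X; n_A = X; n_I = 3.53 (inert).
Summing: n_T = 4.53 + X.
With p_i = (n_i/n_T)P, K = p_B p_A / (p_E).
Setting this equal to 0.109 bar and taking the physical root (0 < X < 1) gives X = 0.229.

X = 0.229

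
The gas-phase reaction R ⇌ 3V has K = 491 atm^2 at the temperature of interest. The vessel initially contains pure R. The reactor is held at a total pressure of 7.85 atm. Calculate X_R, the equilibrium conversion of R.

X = 0.764

Take 1 mol R as basis and let X be its fractional conversion, so ξ = X.
Moles: n_R = 1 − X; n_V = 3X.
Summing: n_T = 1 + 2X.
Mole fractions y_i = n_i/n_T; K = p_V^3 / (p_R) with p_i = y_i·P.
Setting this equal to 491 atm^2 and taking the physical root (0 < X < 1) gives X = 0.764.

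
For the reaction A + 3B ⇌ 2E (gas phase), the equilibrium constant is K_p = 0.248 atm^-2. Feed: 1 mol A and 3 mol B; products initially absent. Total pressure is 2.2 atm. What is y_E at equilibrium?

y_E = 0.218

Let X = conversion of A (basis 1 mol A); extent of reaction ξ = X.
Mole table: n_A = 1 − X; n_B = 3 − 3X; n_E = 2X.
Total moles n_T = 4 − 2X.
With p_i = (n_i/n_T)P, K_p = p_E^2 / (p_A p_B^3).
This yields a degree-4 equation in X; solving on (0,1), X = 0.358.
Then n_E = 0.715, n_T = 3.28, so y_E = 0.218.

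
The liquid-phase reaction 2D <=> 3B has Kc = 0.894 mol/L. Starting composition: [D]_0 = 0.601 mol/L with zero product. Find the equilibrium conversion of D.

Let X = conversion of D; extent ξ = 0.601X/2 mol/L.
Concentrations: [D] = 0.601 − 0.601X; [B] = 0.901X.
Kc = [B]^3 / ([D]^2).
Solving Kc = 0.894 for X ∈ (0,1): X = 0.487.

X = 0.487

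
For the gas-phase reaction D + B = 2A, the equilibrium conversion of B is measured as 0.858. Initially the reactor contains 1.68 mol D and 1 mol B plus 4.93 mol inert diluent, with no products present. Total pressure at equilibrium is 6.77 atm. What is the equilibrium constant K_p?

Let X = conversion of B (basis 1 mol B); extent of reaction ξ = X.
Species balance: n_D = 1.68 − X; n_B = 1 − X; n_A = 2X; n_I = 4.93 (inert).
Total moles n_T = 7.61 (Δν = 0, constant).
At X = 0.858: n_D = 0.822, n_B = 0.142, n_A = 1.72, n_T = 7.61.
p_i = (n_i/n_T)·P. K_p = p_A^2 / (p_D p_B) = 25.2.

K_p = 25.2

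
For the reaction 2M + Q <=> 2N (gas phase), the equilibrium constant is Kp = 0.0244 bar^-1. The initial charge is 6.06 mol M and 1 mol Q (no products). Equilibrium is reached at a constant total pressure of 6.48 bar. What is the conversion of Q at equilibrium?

Let X = conversion of Q (basis 1 mol Q); extent of reaction ξ = X.
Species balance: n_M = 6.06 − 2X; n_Q = 1 − X; n_N = 2X.
Summing: n_T = 7.06 − X.
With p_i = (n_i/n_T)P, Kp = p_N^2 / (p_M^2 p_Q).
Setting this equal to 0.0244 bar^-1 and taking the physical root (0 < X < 1) gives X = 0.336.

X = 0.336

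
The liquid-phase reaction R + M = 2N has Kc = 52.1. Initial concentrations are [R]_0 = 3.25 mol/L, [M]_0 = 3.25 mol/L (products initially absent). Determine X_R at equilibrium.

Let X = conversion of R; extent ξ = 3.25·X mol/L.
Concentrations: [R] = 3.25 − 3.25X; [M] = 3.25 − 3.25X; [N] = 6.5X.
Kc = [N]^2 / ([R] [M]).
Solving Kc = 52.1 for X ∈ (0,1): X = 0.783.

X = 0.783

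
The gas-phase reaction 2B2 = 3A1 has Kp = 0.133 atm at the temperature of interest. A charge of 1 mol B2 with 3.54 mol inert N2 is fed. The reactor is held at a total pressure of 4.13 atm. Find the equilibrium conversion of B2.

X = 0.284

Let X = conversion of B2 (basis 1 mol B2); extent of reaction ξ = 0.5X.
Moles: n_B2 = 1 − X; n_A1 = 1.5X; n_I = 3.54 (inert).
n_T = Σnᵢ = 4.54 + 0.5X.
y_i = n_i/n_T, p_i = y_i·P. Kp = p_A1^3 / (p_B2^2).
Substituting and setting equal to 0.133 atm gives a polynomial in X; the root in (0,1) is X = 0.284.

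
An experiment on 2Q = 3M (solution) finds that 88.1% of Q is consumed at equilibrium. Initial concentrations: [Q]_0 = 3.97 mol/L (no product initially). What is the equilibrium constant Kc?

Kc = 647 mol/L

Let X = conversion of Q.
Concentrations: [Q] = 3.97 − 3.97X; [M] = 5.96X.
At X = 0.881: [Q] = 0.472, [M] = 5.25.
Kc = [M]^3 / ([Q]^2) = 647 mol/L.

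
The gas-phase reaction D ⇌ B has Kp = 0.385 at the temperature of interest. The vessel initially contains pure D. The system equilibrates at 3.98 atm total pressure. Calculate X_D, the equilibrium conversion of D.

X = 0.278

Basis: 1 mol D initially; let X = conversion of D. Extent ξ = X.
Moles: n_D = 1 − X; n_B = X.
Since Δν = 0, n_T = 1 throughout.
Mole fractions y_i = n_i/n_T; Kp = p_B / (p_D) with p_i = y_i·P.
Substituting and setting equal to 0.385 gives a polynomial in X; the root in (0,1) is X = 0.278.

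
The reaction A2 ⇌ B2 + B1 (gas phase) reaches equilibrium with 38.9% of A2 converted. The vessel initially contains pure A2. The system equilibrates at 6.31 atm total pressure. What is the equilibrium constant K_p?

K_p = 1.13 atm

Basis: 1 mol A2 initially; let X = conversion of A2. Extent ξ = X.
Species balance: n_A2 = 1 − X; n_B2 = X; n_B1 = X.
Summing: n_T = 1 + X.
At X = 0.389: n_A2 = 0.611, n_B2 = 0.389, n_B1 = 0.389, n_T = 1.39.
p_i = (n_i/n_T)·P. K_p = p_B2 p_B1 / (p_A2) = 1.13 atm.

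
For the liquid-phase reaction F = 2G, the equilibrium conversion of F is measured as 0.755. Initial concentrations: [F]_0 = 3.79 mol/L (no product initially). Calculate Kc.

Kc = 35.3 mol/L

Let X = conversion of F.
Concentrations: [F] = 3.79 − 3.79X; [G] = 7.58X.
At X = 0.755: [F] = 0.929, [G] = 5.72.
Kc = [G]^2 / ([F]) = 35.3 mol/L.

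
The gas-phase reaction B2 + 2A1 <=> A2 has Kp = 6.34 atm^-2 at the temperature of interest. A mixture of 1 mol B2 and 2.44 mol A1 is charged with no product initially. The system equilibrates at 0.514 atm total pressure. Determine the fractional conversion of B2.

X = 0.394

Basis: 1 mol B2 initially; let X = conversion of B2. Extent ξ = X.
At extent ξ: n_B2 = 1 − X; n_A1 = 2.44 − 2X; n_A2 = X.
Summing: n_T = 3.44 − 2X.
y_i = n_i/n_T, p_i = y_i·P. Kp = p_A2 / (p_B2 p_A1^2).
Substituting and setting equal to 6.34 atm^-2 gives a polynomial in X; the root in (0,1) is X = 0.394.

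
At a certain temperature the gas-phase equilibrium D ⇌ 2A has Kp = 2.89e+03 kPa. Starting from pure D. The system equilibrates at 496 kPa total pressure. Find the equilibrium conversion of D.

X = 0.770

Basis: 1 mol D initially; let X = conversion of D. Extent ξ = X.
Moles: n_D = 1 − X; n_A = 2X.
Total moles n_T = 1 + X.
With p_i = (n_i/n_T)P, Kp = p_A^2 / (p_D).
This yields a degree-2 equation in X; solving on (0,1), X = 0.770.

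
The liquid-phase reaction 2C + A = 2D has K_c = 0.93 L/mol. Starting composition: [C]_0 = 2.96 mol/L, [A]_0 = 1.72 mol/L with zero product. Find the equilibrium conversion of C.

X = 0.490

Let X = conversion of C; extent ξ = 2.96X/2 mol/L.
Concentrations: [C] = 2.96 − 2.96X; [A] = 1.72 − 1.48X; [D] = 2.96X.
K_c = [D]^2 / ([C]^2 [A]).
Setting equal to 0.93 and solving for X on (0,1) gives X = 0.490.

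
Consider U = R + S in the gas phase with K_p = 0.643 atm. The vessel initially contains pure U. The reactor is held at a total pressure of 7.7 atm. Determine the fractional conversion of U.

X = 0.278

Take 1 mol U as basis and let X be its fractional conversion, so ξ = X.
At extent ξ: n_U = 1 − X; n_R = X; n_S = X.
Total moles n_T = 1 + X.
With p_i = (n_i/n_T)P, K_p = p_R p_S / (p_U).
Equating to 0.643 atm and solving on 0 < X < 1: X = 0.278.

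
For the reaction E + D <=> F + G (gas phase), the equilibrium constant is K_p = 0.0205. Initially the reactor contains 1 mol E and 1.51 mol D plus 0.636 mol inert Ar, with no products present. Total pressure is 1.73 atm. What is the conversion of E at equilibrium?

X = 0.153

Let X = conversion of E (basis 1 mol E); extent of reaction ξ = X.
Species balance: n_E = 1 − X; n_D = 1.51 − X; n_F = X; n_G = X; n_I = 0.636 (inert).
n_T stays at 3.15 (no change in mole number).
With p_i = (n_i/n_T)P, K_p = p_F p_G / (p_E p_D).
Setting this equal to 0.0205 and taking the physical root (0 < X < 1) gives X = 0.153.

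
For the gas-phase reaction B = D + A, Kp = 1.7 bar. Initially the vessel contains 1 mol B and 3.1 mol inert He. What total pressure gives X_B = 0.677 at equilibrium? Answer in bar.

Basis: 1 mol B initially; let X = conversion of B. Extent ξ = X.
At extent ξ: n_B = 1 − X; n_D = X; n_A = X; n_I = 3.1 (inert).
Total moles n_T = 4.1 + X.
Kp = p_D p_A / (p_B) with p_i = (n_i/n_T)·P.
At X = 0.677: the mole-fraction product g(X) = Π y_i^ν_i = 0.297. Since Kp = g(X)·P^{1}, P = (Kp/g)^(1/1) = (1.7/0.297)^(1/1) = 5.72 bar.

P = 5.72 bar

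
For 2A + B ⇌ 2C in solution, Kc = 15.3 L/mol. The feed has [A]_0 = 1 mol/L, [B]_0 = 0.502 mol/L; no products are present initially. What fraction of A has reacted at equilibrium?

Let X = conversion of A; extent ξ = 1X/2 mol/L.
Concentrations: [A] = 1 − 1X; [B] = 0.502 − 0.5X; [C] = 1X.
Kc = [C]^2 / ([A]^2 [B]).
Solving Kc = 15.3 for X ∈ (0,1): X = 0.629.

X = 0.629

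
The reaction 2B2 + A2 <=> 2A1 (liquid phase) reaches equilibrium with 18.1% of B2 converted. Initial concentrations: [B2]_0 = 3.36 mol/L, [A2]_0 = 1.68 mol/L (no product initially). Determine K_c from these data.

K_c = 0.0355 L/mol

Let X = conversion of B2.
Concentrations: [B2] = 3.36 − 3.36X; [A2] = 1.68 − 1.68X; [A1] = 3.36X.
At X = 0.181: [B2] = 2.75, [A2] = 1.38, [A1] = 0.608.
K_c = [A1]^2 / ([B2]^2 [A2]) = 0.0355 L/mol.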